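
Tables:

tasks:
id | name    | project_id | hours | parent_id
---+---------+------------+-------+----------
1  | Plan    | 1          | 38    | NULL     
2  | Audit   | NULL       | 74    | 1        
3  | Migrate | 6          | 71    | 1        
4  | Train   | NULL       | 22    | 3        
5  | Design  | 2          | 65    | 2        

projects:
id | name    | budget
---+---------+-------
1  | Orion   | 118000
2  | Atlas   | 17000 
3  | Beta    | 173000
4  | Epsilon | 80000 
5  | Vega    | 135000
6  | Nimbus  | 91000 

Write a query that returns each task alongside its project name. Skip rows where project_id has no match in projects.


INNER JOIN keeps only tasks rows whose project_id matches an id in projects. Walk through each task:
  - task 1 (Plan): project_id=1 -> matches Orion
  - task 2 (Audit): project_id=NULL, no match -> dropped
  - task 3 (Migrate): project_id=6 -> matches Nimbus
  - task 4 (Train): project_id=NULL, no match -> dropped
  - task 5 (Design): project_id=2 -> matches Atlas
So 2 of 5 rows are dropped.

SQL:
SELECT a.name, b.name AS project
FROM tasks a
INNER JOIN projects b ON a.project_id = b.id

Result:
name    | project
--------+--------
Plan    | Orion  
Migrate | Nimbus 
Design  | Atlas  


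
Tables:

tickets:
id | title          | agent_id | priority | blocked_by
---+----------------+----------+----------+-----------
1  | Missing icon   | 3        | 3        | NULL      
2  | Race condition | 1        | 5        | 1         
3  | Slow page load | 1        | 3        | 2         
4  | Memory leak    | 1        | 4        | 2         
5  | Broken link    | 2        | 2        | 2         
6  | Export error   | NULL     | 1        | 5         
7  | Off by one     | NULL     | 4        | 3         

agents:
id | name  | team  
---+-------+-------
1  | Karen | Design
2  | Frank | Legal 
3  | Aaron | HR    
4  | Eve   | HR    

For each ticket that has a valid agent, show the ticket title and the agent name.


INNER JOIN keeps only tickets rows whose agent_id matches an id in agents. Walk through each ticket:
  - ticket 1 (Missing icon): agent_id=3 -> matches Aaron
  - ticket 2 (Race condition): agent_id=1 -> matches Karen
  - ticket 3 (Slow page load): agent_id=1 -> matches Karen
  - ticket 4 (Memory leak): agent_id=1 -> matches Karen
  - ticket 5 (Broken link): agent_id=2 -> matches Frank
  - ticket 6 (Export error): agent_id=NULL, no match -> dropped
  - ticket 7 (Off by one): agent_id=NULL, no match -> dropped
So 2 of 7 rows are dropped.

SQL:
SELECT a.title, b.name AS agent
FROM tickets a
INNER JOIN agents b ON a.agent_id = b.id

Result:
title          | agent
---------------+------
Missing icon   | Aaron
Race condition | Karen
Slow page load | Karen
Memory leak    | Karen
Broken link    | Frank


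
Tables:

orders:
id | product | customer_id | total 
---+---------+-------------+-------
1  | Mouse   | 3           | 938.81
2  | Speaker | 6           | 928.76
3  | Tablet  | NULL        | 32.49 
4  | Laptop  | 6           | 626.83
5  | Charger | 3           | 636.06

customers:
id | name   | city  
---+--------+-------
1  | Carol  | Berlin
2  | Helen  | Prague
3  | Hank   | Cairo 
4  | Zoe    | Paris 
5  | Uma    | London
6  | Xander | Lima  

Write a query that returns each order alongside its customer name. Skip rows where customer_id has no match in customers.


INNER JOIN keeps only orders rows whose customer_id matches an id in customers. Walk through each order:
  - order 1 (Mouse): customer_id=3 -> matches Hank
  - order 2 (Speaker): customer_id=6 -> matches Xander
  - order 3 (Tablet): customer_id=NULL, no match -> dropped
  - order 4 (Laptop): customer_id=6 -> matches Xander
  - order 5 (Charger): customer_id=3 -> matches Hank
So 1 of 5 rows is dropped.

SQL:
SELECT a.product, b.name AS customer
FROM orders a
INNER JOIN customers b ON a.customer_id = b.id

Result:
product | customer
--------+---------
Mouse   | Hank    
Speaker | Xander  
Laptop  | Xander  
Charger | Hank    


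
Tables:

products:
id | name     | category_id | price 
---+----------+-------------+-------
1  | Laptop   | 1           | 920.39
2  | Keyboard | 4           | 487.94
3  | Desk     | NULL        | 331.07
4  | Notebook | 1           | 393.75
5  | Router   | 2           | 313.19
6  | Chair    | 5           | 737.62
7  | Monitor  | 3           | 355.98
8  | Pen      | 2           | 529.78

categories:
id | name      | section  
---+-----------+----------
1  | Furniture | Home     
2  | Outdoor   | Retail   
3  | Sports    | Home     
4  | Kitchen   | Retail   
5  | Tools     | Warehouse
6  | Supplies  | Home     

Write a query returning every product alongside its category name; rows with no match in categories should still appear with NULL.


LEFT JOIN keeps every row from products (the left table); where category_id has no match in categories, the category columns become NULL. Walk through each product:
  - product 1 (Laptop): category_id=1 -> matches Furniture
  - product 2 (Keyboard): category_id=4 -> matches Kitchen
  - product 3 (Desk): category_id=NULL, no match -> kept with NULL
  - product 4 (Notebook): category_id=1 -> matches Furniture
  - product 5 (Router): category_id=2 -> matches Outdoor
  - product 6 (Chair): category_id=5 -> matches Tools
  - product 7 (Monitor): category_id=3 -> matches Sports
  - product 8 (Pen): category_id=2 -> matches Outdoor
All 8 rows appear; 1 has NULL category.

SQL:
SELECT a.name, b.name AS category
FROM products a
LEFT JOIN categories b ON a.category_id = b.id

Result:
name     | category 
---------+----------
Laptop   | Furniture
Keyboard | Kitchen  
Desk     | NULL     
Notebook | Furniture
Router   | Outdoor  
Chair    | Tools    
Monitor  | Sports   
Pen      | Outdoor  


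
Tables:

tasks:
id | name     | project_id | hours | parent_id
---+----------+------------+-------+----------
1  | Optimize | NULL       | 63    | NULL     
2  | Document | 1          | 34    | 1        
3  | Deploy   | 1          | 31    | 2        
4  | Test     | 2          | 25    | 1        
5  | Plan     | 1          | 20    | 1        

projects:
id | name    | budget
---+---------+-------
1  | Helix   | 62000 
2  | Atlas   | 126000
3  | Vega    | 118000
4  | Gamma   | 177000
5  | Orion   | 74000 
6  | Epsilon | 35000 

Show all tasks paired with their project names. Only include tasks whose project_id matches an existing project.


INNER JOIN keeps only tasks rows whose project_id matches an id in projects. Walk through each task:
  - task 1 (Optimize): project_id=NULL, no match -> dropped
  - task 2 (Document): project_id=1 -> matches Helix
  - task 3 (Deploy): project_id=1 -> matches Helix
  - task 4 (Test): project_id=2 -> matches Atlas
  - task 5 (Plan): project_id=1 -> matches Helix
So 1 of 5 rows is dropped.

SQL:
SELECT a.name, b.name AS project
FROM tasks a
INNER JOIN projects b ON a.project_id = b.id

Result:
name     | project
---------+--------
Document | Helix  
Deploy   | Helix  
Test     | Atlas  
Plan     | Helix  


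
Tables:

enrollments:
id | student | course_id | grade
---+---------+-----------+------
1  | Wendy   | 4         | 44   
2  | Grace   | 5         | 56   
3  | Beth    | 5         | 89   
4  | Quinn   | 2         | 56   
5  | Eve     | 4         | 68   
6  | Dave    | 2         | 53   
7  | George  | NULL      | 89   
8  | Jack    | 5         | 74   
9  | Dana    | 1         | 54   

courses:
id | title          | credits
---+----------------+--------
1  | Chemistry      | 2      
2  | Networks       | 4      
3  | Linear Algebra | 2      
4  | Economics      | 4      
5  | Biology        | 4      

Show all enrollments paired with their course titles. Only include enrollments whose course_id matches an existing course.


INNER JOIN keeps only enrollments rows whose course_id matches an id in courses. Walk through each enrollment:
  - enrollment 1 (Wendy): course_id=4 -> matches Economics
  - enrollment 2 (Grace): course_id=5 -> matches Biology
  - enrollment 3 (Beth): course_id=5 -> matches Biology
  - enrollment 4 (Quinn): course_id=2 -> matches Networks
  - enrollment 5 (Eve): course_id=4 -> matches Economics
  - enrollment 6 (Dave): course_id=2 -> matches Networks
  - enrollment 7 (George): course_id=NULL, no match -> dropped
  - enrollment 8 (Jack): course_id=5 -> matches Biology
  - enrollment 9 (Dana): course_id=1 -> matches Chemistry
So 1 of 9 rows is dropped.

SQL:
SELECT a.student, b.title AS course
FROM enrollments a
INNER JOIN courses b ON a.course_id = b.id

Result:
student | course   
--------+----------
Wendy   | Economics
Grace   | Biology  
Beth    | Biology  
Quinn   | Networks 
Eve     | Economics
Dave    | Networks 
Jack    | Biology  
Dana    | Chemistry


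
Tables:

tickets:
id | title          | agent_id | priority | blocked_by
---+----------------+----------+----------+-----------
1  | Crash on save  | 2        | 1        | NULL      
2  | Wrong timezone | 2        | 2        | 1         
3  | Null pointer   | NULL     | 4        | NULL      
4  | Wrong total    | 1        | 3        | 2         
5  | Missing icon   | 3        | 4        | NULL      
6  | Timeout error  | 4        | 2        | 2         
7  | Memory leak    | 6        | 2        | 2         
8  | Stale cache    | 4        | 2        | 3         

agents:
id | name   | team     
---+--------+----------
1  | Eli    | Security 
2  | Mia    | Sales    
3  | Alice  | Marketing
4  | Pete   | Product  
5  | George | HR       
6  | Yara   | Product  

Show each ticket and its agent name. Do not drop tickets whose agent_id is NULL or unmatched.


LEFT JOIN keeps every row from tickets (the left table); where agent_id has no match in agents, the agent columns become NULL. Walk through each ticket:
  - ticket 1 (Crash on save): agent_id=2 -> matches Mia
  - ticket 2 (Wrong timezone): agent_id=2 -> matches Mia
  - ticket 3 (Null pointer): agent_id=NULL, no match -> kept with NULL
  - ticket 4 (Wrong total): agent_id=1 -> matches Eli
  - ticket 5 (Missing icon): agent_id=3 -> matches Alice
  - ticket 6 (Timeout error): agent_id=4 -> matches Pete
  - ticket 7 (Memory leak): agent_id=6 -> matches Yara
  - ticket 8 (Stale cache): agent_id=4 -> matches Pete
All 8 rows appear; 1 has NULL agent.

SQL:
SELECT a.title, b.name AS agent
FROM tickets a
LEFT JOIN agents b ON a.agent_id = b.id

Result:
title          | agent
---------------+------
Crash on save  | Mia  
Wrong timezone | Mia  
Null pointer   | NULL 
Wrong total    | Eli  
Missing icon   | Alice
Timeout error  | Pete 
Memory leak    | Yara 
Stale cache    | Pete 


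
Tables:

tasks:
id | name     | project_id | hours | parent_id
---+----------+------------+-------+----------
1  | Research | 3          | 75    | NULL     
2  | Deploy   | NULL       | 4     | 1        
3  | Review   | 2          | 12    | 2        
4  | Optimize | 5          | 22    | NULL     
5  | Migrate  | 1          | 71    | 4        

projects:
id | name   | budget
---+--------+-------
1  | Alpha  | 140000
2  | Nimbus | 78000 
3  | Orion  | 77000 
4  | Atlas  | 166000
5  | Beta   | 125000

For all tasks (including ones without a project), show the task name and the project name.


LEFT JOIN keeps every row from tasks (the left table); where project_id has no match in projects, the project columns become NULL. Walk through each task:
  - task 1 (Research): project_id=3 -> matches Orion
  - task 2 (Deploy): project_id=NULL, no match -> kept with NULL
  - task 3 (Review): project_id=2 -> matches Nimbus
  - task 4 (Optimize): project_id=5 -> matches Beta
  - task 5 (Migrate): project_id=1 -> matches Alpha
All 5 rows appear; 1 has NULL project.

SQL:
SELECT a.name, b.name AS project
FROM tasks a
LEFT JOIN projects b ON a.project_id = b.id

Result:
name     | project
---------+--------
Research | Orion  
Deploy   | NULL   
Review   | Nimbus 
Optimize | Beta   
Migrate  | Alpha  


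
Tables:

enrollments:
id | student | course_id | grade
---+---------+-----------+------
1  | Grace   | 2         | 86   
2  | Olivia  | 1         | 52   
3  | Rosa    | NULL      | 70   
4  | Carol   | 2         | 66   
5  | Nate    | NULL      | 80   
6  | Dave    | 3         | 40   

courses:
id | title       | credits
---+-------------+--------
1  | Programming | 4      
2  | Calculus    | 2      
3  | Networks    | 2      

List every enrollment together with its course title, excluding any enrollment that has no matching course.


INNER JOIN keeps only enrollments rows whose course_id matches an id in courses. Walk through each enrollment:
  - enrollment 1 (Grace): course_id=2 -> matches Calculus
  - enrollment 2 (Olivia): course_id=1 -> matches Programming
  - enrollment 3 (Rosa): course_id=NULL, no match -> dropped
  - enrollment 4 (Carol): course_id=2 -> matches Calculus
  - enrollment 5 (Nate): course_id=NULL, no match -> dropped
  - enrollment 6 (Dave): course_id=3 -> matches Networks
So 2 of 6 rows are dropped.

SQL:
SELECT a.student, b.title AS course
FROM enrollments a
INNER JOIN courses b ON a.course_id = b.id

Result:
student | course     
--------+------------
Grace   | Calculus   
Olivia  | Programming
Carol   | Calculus   
Dave    | Networks   


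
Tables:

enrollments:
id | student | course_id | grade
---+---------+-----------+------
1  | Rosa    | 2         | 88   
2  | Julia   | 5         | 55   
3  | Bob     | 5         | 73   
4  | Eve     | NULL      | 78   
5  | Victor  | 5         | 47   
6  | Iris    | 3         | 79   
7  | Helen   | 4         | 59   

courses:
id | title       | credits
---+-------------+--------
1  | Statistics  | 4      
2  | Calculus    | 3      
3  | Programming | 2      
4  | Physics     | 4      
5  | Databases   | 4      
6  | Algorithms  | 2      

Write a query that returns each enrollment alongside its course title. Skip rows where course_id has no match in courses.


INNER JOIN keeps only enrollments rows whose course_id matches an id in courses. Walk through each enrollment:
  - enrollment 1 (Rosa): course_id=2 -> matches Calculus
  - enrollment 2 (Julia): course_id=5 -> matches Databases
  - enrollment 3 (Bob): course_id=5 -> matches Databases
  - enrollment 4 (Eve): course_id=NULL, no match -> dropped
  - enrollment 5 (Victor): course_id=5 -> matches Databases
  - enrollment 6 (Iris): course_id=3 -> matches Programming
  - enrollment 7 (Helen): course_id=4 -> matches Physics
So 1 of 7 rows is dropped.

SQL:
SELECT a.student, b.title AS course
FROM enrollments a
INNER JOIN courses b ON a.course_id = b.id

Result:
student | course     
--------+------------
Rosa    | Calculus   
Julia   | Databases  
Bob     | Databases  
Victor  | Databases  
Iris    | Programming
Helen   | Physics    


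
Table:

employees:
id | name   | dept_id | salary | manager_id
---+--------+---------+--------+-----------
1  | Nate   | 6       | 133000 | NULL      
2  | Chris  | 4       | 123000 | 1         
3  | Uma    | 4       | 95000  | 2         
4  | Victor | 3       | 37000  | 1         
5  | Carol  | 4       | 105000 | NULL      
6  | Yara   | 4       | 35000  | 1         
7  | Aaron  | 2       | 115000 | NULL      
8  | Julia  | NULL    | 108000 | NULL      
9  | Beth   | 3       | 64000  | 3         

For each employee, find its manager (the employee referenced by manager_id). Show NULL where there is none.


This is a self-join: employees is joined to a second copy of itself, matching each row's manager_id to another row's id. Use LEFT JOIN so rows with manager_id=NULL are kept.
  - employee 1 (Nate): manager_id=NULL -> NULL
  - employee 2 (Chris): manager_id=1 -> Nate
  - employee 3 (Uma): manager_id=2 -> Chris
  - employee 4 (Victor): manager_id=1 -> Nate
  - employee 5 (Carol): manager_id=NULL -> NULL
  - employee 6 (Yara): manager_id=1 -> Nate
  - employee 7 (Aaron): manager_id=NULL -> NULL
  - employee 8 (Julia): manager_id=NULL -> NULL
  - employee 9 (Beth): manager_id=3 -> Uma

SQL:
SELECT a.name AS item, b.name AS manager
FROM employees a
LEFT JOIN employees b ON a.manager_id = b.id

Result:
item   | manager
-------+--------
Nate   | NULL   
Chris  | Nate   
Uma    | Chris  
Victor | Nate   
Carol  | NULL   
Yara   | Nate   
Aaron  | NULL   
Julia  | NULL   
Beth   | Uma    


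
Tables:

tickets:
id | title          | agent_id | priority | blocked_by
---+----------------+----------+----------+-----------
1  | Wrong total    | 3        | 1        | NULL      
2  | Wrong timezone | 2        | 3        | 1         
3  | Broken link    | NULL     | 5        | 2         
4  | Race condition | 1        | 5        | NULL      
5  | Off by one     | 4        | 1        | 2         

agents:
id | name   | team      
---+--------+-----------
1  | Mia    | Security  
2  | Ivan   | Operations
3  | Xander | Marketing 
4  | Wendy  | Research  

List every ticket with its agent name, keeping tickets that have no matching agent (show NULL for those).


LEFT JOIN keeps every row from tickets (the left table); where agent_id has no match in agents, the agent columns become NULL. Walk through each ticket:
  - ticket 1 (Wrong total): agent_id=3 -> matches Xander
  - ticket 2 (Wrong timezone): agent_id=2 -> matches Ivan
  - ticket 3 (Broken link): agent_id=NULL, no match -> kept with NULL
  - ticket 4 (Race condition): agent_id=1 -> matches Mia
  - ticket 5 (Off by one): agent_id=4 -> matches Wendy
All 5 rows appear; 1 has NULL agent.

SQL:
SELECT a.title, b.name AS agent
FROM tickets a
LEFT JOIN agents b ON a.agent_id = b.id

Result:
title          | agent 
---------------+-------
Wrong total    | Xander
Wrong timezone | Ivan  
Broken link    | NULL  
Race condition | Mia   
Off by one     | Wendy 


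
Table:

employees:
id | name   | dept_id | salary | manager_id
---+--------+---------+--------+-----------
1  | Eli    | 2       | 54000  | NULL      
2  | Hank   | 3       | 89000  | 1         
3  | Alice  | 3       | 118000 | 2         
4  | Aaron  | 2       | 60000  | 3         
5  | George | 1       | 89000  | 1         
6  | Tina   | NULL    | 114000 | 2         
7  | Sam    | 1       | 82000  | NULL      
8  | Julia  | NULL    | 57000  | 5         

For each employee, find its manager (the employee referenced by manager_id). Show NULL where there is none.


This is a self-join: employees is joined to a second copy of itself, matching each row's manager_id to another row's id. Use LEFT JOIN so rows with manager_id=NULL are kept.
  - employee 1 (Eli): manager_id=NULL -> NULL
  - employee 2 (Hank): manager_id=1 -> Eli
  - employee 3 (Alice): manager_id=2 -> Hank
  - employee 4 (Aaron): manager_id=3 -> Alice
  - employee 5 (George): manager_id=1 -> Eli
  - employee 6 (Tina): manager_id=2 -> Hank
  - employee 7 (Sam): manager_id=NULL -> NULL
  - employee 8 (Julia): manager_id=5 -> George

SQL:
SELECT a.name AS item, b.name AS manager
FROM employees a
LEFT JOIN employees b ON a.manager_id = b.id

Result:
item   | manager
-------+--------
Eli    | NULL   
Hank   | Eli    
Alice  | Hank   
Aaron  | Alice  
George | Eli    
Tina   | Hank   
Sam    | NULL   
Julia  | George 


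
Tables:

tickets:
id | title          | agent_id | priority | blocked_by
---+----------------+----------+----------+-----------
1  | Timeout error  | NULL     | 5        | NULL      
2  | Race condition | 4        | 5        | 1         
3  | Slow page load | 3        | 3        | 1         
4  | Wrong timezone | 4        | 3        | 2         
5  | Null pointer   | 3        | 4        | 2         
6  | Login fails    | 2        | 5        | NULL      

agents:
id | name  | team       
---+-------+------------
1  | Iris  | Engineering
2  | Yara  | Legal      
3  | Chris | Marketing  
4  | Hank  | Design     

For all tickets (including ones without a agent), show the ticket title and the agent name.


LEFT JOIN keeps every row from tickets (the left table); where agent_id has no match in agents, the agent columns become NULL. Walk through each ticket:
  - ticket 1 (Timeout error): agent_id=NULL, no match -> kept with NULL
  - ticket 2 (Race condition): agent_id=4 -> matches Hank
  - ticket 3 (Slow page load): agent_id=3 -> matches Chris
  - ticket 4 (Wrong timezone): agent_id=4 -> matches Hank
  - ticket 5 (Null pointer): agent_id=3 -> matches Chris
  - ticket 6 (Login fails): agent_id=2 -> matches Yara
All 6 rows appear; 1 has NULL agent.

SQL:
SELECT a.title, b.name AS agent
FROM tickets a
LEFT JOIN agents b ON a.agent_id = b.id

Result:
title          | agent
---------------+------
Timeout error  | NULL 
Race condition | Hank 
Slow page load | Chris
Wrong timezone | Hank 
Null pointer   | Chris
Login fails    | Yara 


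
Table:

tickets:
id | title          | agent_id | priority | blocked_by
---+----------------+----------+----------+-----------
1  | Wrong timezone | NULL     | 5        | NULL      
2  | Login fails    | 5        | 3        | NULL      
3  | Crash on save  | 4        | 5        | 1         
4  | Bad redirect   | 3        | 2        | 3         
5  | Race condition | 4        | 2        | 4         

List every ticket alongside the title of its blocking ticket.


This is a self-join: tickets is joined to a second copy of itself, matching each row's blocked_by to another row's id. Use LEFT JOIN so rows with blocked_by=NULL are kept.
  - ticket 1 (Wrong timezone): blocked_by=NULL -> NULL
  - ticket 2 (Login fails): blocked_by=NULL -> NULL
  - ticket 3 (Crash on save): blocked_by=1 -> Wrong timezone
  - ticket 4 (Bad redirect): blocked_by=3 -> Crash on save
  - ticket 5 (Race condition): blocked_by=4 -> Bad redirect

SQL:
SELECT a.title AS item, b.title AS blocked_by
FROM tickets a
LEFT JOIN tickets b ON a.blocked_by = b.id

Result:
item           | blocked_by    
---------------+---------------
Wrong timezone | NULL          
Login fails    | NULL          
Crash on save  | Wrong timezone
Bad redirect   | Crash on save 
Race condition | Bad redirect  


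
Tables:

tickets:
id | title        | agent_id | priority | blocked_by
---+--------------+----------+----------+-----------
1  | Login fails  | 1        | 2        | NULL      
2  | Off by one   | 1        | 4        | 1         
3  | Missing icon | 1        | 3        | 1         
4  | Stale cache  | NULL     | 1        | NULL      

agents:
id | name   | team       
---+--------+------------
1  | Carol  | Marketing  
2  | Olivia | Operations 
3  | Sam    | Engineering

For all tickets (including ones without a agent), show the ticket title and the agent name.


LEFT JOIN keeps every row from tickets (the left table); where agent_id has no match in agents, the agent columns become NULL. Walk through each ticket:
  - ticket 1 (Login fails): agent_id=1 -> matches Carol
  - ticket 2 (Off by one): agent_id=1 -> matches Carol
  - ticket 3 (Missing icon): agent_id=1 -> matches Carol
  - ticket 4 (Stale cache): agent_id=NULL, no match -> kept with NULL
All 4 rows appear; 1 has NULL agent.

SQL:
SELECT a.title, b.name AS agent
FROM tickets a
LEFT JOIN agents b ON a.agent_id = b.id

Result:
title        | agent
-------------+------
Login fails  | Carol
Off by one   | Carol
Missing icon | Carol
Stale cache  | NULL 


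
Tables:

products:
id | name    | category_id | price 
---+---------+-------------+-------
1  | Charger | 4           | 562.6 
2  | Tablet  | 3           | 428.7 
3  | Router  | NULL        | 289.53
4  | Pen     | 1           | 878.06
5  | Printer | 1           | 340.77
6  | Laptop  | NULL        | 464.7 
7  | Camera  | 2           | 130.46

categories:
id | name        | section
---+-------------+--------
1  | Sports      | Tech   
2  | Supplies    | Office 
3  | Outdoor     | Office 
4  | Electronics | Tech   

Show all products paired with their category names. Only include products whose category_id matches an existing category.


INNER JOIN keeps only products rows whose category_id matches an id in categories. Walk through each product:
  - product 1 (Charger): category_id=4 -> matches Electronics
  - product 2 (Tablet): category_id=3 -> matches Outdoor
  - product 3 (Router): category_id=NULL, no match -> dropped
  - product 4 (Pen): category_id=1 -> matches Sports
  - product 5 (Printer): category_id=1 -> matches Sports
  - product 6 (Laptop): category_id=NULL, no match -> dropped
  - product 7 (Camera): category_id=2 -> matches Supplies
So 2 of 7 rows are dropped.

SQL:
SELECT a.name, b.name AS category
FROM products a
INNER JOIN categories b ON a.category_id = b.id

Result:
name    | category   
--------+------------
Charger | Electronics
Tablet  | Outdoor    
Pen     | Sports     
Printer | Sports     
Camera  | Supplies   


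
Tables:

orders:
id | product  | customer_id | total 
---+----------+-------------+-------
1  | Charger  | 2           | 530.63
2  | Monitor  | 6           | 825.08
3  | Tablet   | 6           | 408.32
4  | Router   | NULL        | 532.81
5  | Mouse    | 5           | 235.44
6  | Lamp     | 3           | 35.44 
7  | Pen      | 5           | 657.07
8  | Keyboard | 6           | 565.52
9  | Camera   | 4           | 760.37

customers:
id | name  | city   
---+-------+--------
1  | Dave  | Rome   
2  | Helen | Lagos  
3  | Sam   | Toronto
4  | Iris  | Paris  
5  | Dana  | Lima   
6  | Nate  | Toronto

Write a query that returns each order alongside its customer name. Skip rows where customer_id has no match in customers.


INNER JOIN keeps only orders rows whose customer_id matches an id in customers. Walk through each order:
  - order 1 (Charger): customer_id=2 -> matches Helen
  - order 2 (Monitor): customer_id=6 -> matches Nate
  - order 3 (Tablet): customer_id=6 -> matches Nate
  - order 4 (Router): customer_id=NULL, no match -> dropped
  - order 5 (Mouse): customer_id=5 -> matches Dana
  - order 6 (Lamp): customer_id=3 -> matches Sam
  - order 7 (Pen): customer_id=5 -> matches Dana
  - order 8 (Keyboard): customer_id=6 -> matches Nate
  - order 9 (Camera): customer_id=4 -> matches Iris
So 1 of 9 rows is dropped.

SQL:
SELECT a.product, b.name AS customer
FROM orders a
INNER JOIN customers b ON a.customer_id = b.id

Result:
product  | customer
---------+---------
Charger  | Helen   
Monitor  | Nate    
Tablet   | Nate    
Mouse    | Dana    
Lamp     | Sam     
Pen      | Dana    
Keyboard | Nate    
Camera   | Iris    


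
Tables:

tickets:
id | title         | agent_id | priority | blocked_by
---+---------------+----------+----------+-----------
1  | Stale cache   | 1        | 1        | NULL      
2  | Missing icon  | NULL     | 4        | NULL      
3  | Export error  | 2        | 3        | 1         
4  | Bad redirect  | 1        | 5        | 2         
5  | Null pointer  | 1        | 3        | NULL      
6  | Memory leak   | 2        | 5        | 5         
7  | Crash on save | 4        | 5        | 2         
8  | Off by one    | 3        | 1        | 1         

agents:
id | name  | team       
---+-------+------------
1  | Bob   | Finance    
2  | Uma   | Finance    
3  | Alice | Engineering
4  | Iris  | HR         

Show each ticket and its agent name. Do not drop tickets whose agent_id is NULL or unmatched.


LEFT JOIN keeps every row from tickets (the left table); where agent_id has no match in agents, the agent columns become NULL. Walk through each ticket:
  - ticket 1 (Stale cache): agent_id=1 -> matches Bob
  - ticket 2 (Missing icon): agent_id=NULL, no match -> kept with NULL
  - ticket 3 (Export error): agent_id=2 -> matches Uma
  - ticket 4 (Bad redirect): agent_id=1 -> matches Bob
  - ticket 5 (Null pointer): agent_id=1 -> matches Bob
  - ticket 6 (Memory leak): agent_id=2 -> matches Uma
  - ticket 7 (Crash on save): agent_id=4 -> matches Iris
  - ticket 8 (Off by one): agent_id=3 -> matches Alice
All 8 rows appear; 1 has NULL agent.

SQL:
SELECT a.title, b.name AS agent
FROM tickets a
LEFT JOIN agents b ON a.agent_id = b.id

Result:
title         | agent
--------------+------
Stale cache   | Bob  
Missing icon  | NULL 
Export error  | Uma  
Bad redirect  | Bob  
Null pointer  | Bob  
Memory leak   | Uma  
Crash on save | Iris 
Off by one    | Alice


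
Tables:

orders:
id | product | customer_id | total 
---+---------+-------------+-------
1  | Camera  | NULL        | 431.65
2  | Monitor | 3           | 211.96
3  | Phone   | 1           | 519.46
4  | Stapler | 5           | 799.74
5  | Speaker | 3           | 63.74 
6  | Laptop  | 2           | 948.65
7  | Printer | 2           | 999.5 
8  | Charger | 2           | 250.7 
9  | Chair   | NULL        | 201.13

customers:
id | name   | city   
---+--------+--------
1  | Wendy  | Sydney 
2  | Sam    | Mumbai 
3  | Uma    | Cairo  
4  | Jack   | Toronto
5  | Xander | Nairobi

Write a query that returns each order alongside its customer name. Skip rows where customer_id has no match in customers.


INNER JOIN keeps only orders rows whose customer_id matches an id in customers. Walk through each order:
  - order 1 (Camera): customer_id=NULL, no match -> dropped
  - order 2 (Monitor): customer_id=3 -> matches Uma
  - order 3 (Phone): customer_id=1 -> matches Wendy
  - order 4 (Stapler): customer_id=5 -> matches Xander
  - order 5 (Speaker): customer_id=3 -> matches Uma
  - order 6 (Laptop): customer_id=2 -> matches Sam
  - order 7 (Printer): customer_id=2 -> matches Sam
  - order 8 (Charger): customer_id=2 -> matches Sam
  - order 9 (Chair): customer_id=NULL, no match -> dropped
So 2 of 9 rows are dropped.

SQL:
SELECT a.product, b.name AS customer
FROM orders a
INNER JOIN customers b ON a.customer_id = b.id

Result:
product | customer
--------+---------
Monitor | Uma     
Phone   | Wendy   
Stapler | Xander  
Speaker | Uma     
Laptop  | Sam     
Printer | Sam     
Charger | Sam     


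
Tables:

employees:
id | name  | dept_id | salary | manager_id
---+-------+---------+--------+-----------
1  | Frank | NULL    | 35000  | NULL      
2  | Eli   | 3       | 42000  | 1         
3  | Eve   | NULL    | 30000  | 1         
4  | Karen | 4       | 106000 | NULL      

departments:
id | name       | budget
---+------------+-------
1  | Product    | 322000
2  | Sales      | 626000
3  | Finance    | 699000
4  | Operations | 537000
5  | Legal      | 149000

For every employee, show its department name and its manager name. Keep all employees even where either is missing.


Two LEFT JOINs from the same base table employees: one to departments via dept_id, one to employees itself via manager_id. Both are LEFT so every employee is preserved.
Match against departments:
  - employee 1 (Frank): dept_id=NULL, no match -> kept with NULL
  - employee 2 (Eli): dept_id=3 -> matches Finance
  - employee 3 (Eve): dept_id=NULL, no match -> kept with NULL
  - employee 4 (Karen): dept_id=4 -> matches Operations
Match against employees (self):
  - employee 1 (Frank): manager_id=NULL -> NULL
  - employee 2 (Eli): manager_id=1 -> Frank
  - employee 3 (Eve): manager_id=1 -> Frank
  - employee 4 (Karen): manager_id=NULL -> NULL

SQL:
SELECT a.name, b.name AS department, c.name AS manager
FROM employees a
LEFT JOIN departments b ON a.dept_id = b.id
LEFT JOIN employees c ON a.manager_id = c.id

Result:
name  | department | manager
------+------------+--------
Frank | NULL       | NULL   
Eli   | Finance    | Frank  
Eve   | NULL       | Frank  
Karen | Operations | NULL   


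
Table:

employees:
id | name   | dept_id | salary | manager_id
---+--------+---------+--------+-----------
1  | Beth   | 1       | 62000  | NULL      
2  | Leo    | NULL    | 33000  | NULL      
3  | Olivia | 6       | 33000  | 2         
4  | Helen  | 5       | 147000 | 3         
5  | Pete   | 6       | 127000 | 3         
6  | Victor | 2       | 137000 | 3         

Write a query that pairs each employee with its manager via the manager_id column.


This is a self-join: employees is joined to a second copy of itself, matching each row's manager_id to another row's id. Use LEFT JOIN so rows with manager_id=NULL are kept.
  - employee 1 (Beth): manager_id=NULL -> NULL
  - employee 2 (Leo): manager_id=NULL -> NULL
  - employee 3 (Olivia): manager_id=2 -> Leo
  - employee 4 (Helen): manager_id=3 -> Olivia
  - employee 5 (Pete): manager_id=3 -> Olivia
  - employee 6 (Victor): manager_id=3 -> Olivia

SQL:
SELECT a.name AS item, b.name AS manager
FROM employees a
LEFT JOIN employees b ON a.manager_id = b.id

Result:
item   | manager
-------+--------
Beth   | NULL   
Leo    | NULL   
Olivia | Leo    
Helen  | Olivia 
Pete   | Olivia 
Victor | Olivia 


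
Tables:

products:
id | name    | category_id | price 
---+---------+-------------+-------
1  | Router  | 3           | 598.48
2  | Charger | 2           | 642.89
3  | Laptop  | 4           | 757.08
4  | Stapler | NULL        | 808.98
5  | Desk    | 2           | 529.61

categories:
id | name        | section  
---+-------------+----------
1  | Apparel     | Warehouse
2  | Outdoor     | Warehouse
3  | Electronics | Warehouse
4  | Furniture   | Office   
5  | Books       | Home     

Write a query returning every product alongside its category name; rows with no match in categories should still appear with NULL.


LEFT JOIN keeps every row from products (the left table); where category_id has no match in categories, the category columns become NULL. Walk through each product:
  - product 1 (Router): category_id=3 -> matches Electronics
  - product 2 (Charger): category_id=2 -> matches Outdoor
  - product 3 (Laptop): category_id=4 -> matches Furniture
  - product 4 (Stapler): category_id=NULL, no match -> kept with NULL
  - product 5 (Desk): category_id=2 -> matches Outdoor
All 5 rows appear; 1 has NULL category.

SQL:
SELECT a.name, b.name AS category
FROM products a
LEFT JOIN categories b ON a.category_id = b.id

Result:
name    | category   
--------+------------
Router  | Electronics
Charger | Outdoor    
Laptop  | Furniture  
Stapler | NULL       
Desk    | Outdoor    


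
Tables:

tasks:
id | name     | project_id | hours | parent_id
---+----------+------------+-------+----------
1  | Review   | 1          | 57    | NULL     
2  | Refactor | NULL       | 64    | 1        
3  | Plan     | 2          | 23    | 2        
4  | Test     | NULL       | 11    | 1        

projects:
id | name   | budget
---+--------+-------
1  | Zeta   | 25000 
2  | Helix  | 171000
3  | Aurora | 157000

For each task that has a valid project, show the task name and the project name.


INNER JOIN keeps only tasks rows whose project_id matches an id in projects. Walk through each task:
  - task 1 (Review): project_id=1 -> matches Zeta
  - task 2 (Refactor): project_id=NULL, no match -> dropped
  - task 3 (Plan): project_id=2 -> matches Helix
  - task 4 (Test): project_id=NULL, no match -> dropped
So 2 of 4 rows are dropped.

SQL:
SELECT a.name, b.name AS project
FROM tasks a
INNER JOIN projects b ON a.project_id = b.id

Result:
name   | project
-------+--------
Review | Zeta   
Plan   | Helix  


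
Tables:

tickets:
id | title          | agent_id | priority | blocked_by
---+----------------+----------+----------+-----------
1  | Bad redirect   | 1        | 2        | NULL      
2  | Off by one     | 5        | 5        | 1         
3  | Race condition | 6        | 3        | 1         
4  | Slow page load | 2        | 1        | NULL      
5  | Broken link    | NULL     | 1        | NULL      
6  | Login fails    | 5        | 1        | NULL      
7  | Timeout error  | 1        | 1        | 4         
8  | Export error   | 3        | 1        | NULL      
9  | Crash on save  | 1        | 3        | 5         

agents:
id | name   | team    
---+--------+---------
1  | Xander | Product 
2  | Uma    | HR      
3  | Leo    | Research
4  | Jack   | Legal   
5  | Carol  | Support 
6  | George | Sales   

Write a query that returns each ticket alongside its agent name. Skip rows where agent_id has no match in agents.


INNER JOIN keeps only tickets rows whose agent_id matches an id in agents. Walk through each ticket:
  - ticket 1 (Bad redirect): agent_id=1 -> matches Xander
  - ticket 2 (Off by one): agent_id=5 -> matches Carol
  - ticket 3 (Race condition): agent_id=6 -> matches George
  - ticket 4 (Slow page load): agent_id=2 -> matches Uma
  - ticket 5 (Broken link): agent_id=NULL, no match -> dropped
  - ticket 6 (Login fails): agent_id=5 -> matches Carol
  - ticket 7 (Timeout error): agent_id=1 -> matches Xander
  - ticket 8 (Export error): agent_id=3 -> matches Leo
  - ticket 9 (Crash on save): agent_id=1 -> matches Xander
So 1 of 9 rows is dropped.

SQL:
SELECT a.title, b.name AS agent
FROM tickets a
INNER JOIN agents b ON a.agent_id = b.id

Result:
title          | agent 
---------------+-------
Bad redirect   | Xander
Off by one     | Carol 
Race condition | George
Slow page load | Uma   
Login fails    | Carol 
Timeout error  | Xander
Export error   | Leo   
Crash on save  | Xander


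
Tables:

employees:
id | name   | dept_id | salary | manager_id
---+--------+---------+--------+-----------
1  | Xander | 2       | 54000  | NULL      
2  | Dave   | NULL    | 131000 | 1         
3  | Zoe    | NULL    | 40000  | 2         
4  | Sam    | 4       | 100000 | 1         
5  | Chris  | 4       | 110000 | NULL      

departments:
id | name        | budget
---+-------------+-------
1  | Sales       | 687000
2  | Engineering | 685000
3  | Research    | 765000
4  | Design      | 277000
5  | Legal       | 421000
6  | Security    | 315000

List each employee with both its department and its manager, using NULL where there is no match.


Two LEFT JOINs from the same base table employees: one to departments via dept_id, one to employees itself via manager_id. Both are LEFT so every employee is preserved.
Match against departments:
  - employee 1 (Xander): dept_id=2 -> matches Engineering
  - employee 2 (Dave): dept_id=NULL, no match -> kept with NULL
  - employee 3 (Zoe): dept_id=NULL, no match -> kept with NULL
  - employee 4 (Sam): dept_id=4 -> matches Design
  - employee 5 (Chris): dept_id=4 -> matches Design
Match against employees (self):
  - employee 1 (Xander): manager_id=NULL -> NULL
  - employee 2 (Dave): manager_id=1 -> Xander
  - employee 3 (Zoe): manager_id=2 -> Dave
  - employee 4 (Sam): manager_id=1 -> Xander
  - employee 5 (Chris): manager_id=NULL -> NULL

SQL:
SELECT a.name, b.name AS department, c.name AS manager
FROM employees a
LEFT JOIN departments b ON a.dept_id = b.id
LEFT JOIN employees c ON a.manager_id = c.id

Result:
name   | department  | manager
-------+-------------+--------
Xander | Engineering | NULL   
Dave   | NULL        | Xander 
Zoe    | NULL        | Dave   
Sam    | Design      | Xander 
Chris  | Design      | NULL   


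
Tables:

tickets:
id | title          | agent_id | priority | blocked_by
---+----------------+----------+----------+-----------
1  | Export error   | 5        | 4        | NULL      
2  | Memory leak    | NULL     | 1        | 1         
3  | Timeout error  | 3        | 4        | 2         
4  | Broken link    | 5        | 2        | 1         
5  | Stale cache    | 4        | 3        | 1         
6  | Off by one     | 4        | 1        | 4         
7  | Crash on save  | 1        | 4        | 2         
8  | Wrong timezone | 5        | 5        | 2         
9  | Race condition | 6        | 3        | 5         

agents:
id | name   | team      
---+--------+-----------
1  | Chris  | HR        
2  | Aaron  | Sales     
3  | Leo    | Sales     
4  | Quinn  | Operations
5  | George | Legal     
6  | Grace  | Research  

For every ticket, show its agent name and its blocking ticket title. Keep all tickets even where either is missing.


Two LEFT JOINs from the same base table tickets: one to agents via agent_id, one to tickets itself via blocked_by. Both are LEFT so every ticket is preserved.
Match against agents:
  - ticket 1 (Export error): agent_id=5 -> matches George
  - ticket 2 (Memory leak): agent_id=NULL, no match -> kept with NULL
  - ticket 3 (Timeout error): agent_id=3 -> matches Leo
  - ticket 4 (Broken link): agent_id=5 -> matches George
  - ticket 5 (Stale cache): agent_id=4 -> matches Quinn
  - ticket 6 (Off by one): agent_id=4 -> matches Quinn
  - ticket 7 (Crash on save): agent_id=1 -> matches Chris
  - ticket 8 (Wrong timezone): agent_id=5 -> matches George
  - ticket 9 (Race condition): agent_id=6 -> matches Grace
Match against tickets (self):
  - ticket 1 (Export error): blocked_by=NULL -> NULL
  - ticket 2 (Memory leak): blocked_by=1 -> Export error
  - ticket 3 (Timeout error): blocked_by=2 -> Memory leak
  - ticket 4 (Broken link): blocked_by=1 -> Export error
  - ticket 5 (Stale cache): blocked_by=1 -> Export error
  - ticket 6 (Off by one): blocked_by=4 -> Broken link
  - ticket 7 (Crash on save): blocked_by=2 -> Memory leak
  - ticket 8 (Wrong timezone): blocked_by=2 -> Memory leak
  - ticket 9 (Race condition): blocked_by=5 -> Stale cache

SQL:
SELECT a.title, b.name AS agent, c.title AS blocked_by
FROM tickets a
LEFT JOIN agents b ON a.agent_id = b.id
LEFT JOIN tickets c ON a.blocked_by = c.id

Result:
title          | agent  | blocked_by  
---------------+--------+-------------
Export error   | George | NULL        
Memory leak    | NULL   | Export error
Timeout error  | Leo    | Memory leak 
Broken link    | George | Export error
Stale cache    | Quinn  | Export error
Off by one     | Quinn  | Broken link 
Crash on save  | Chris  | Memory leak 
Wrong timezone | George | Memory leak 
Race condition | Grace  | Stale cache 
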